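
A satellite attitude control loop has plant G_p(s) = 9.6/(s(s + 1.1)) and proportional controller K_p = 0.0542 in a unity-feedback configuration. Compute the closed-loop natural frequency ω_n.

ω_n = 0.721 rad/s

1 + K_p·G_p(s) = 0 gives s² + 1.1s + 0.5203 = 0.
Matching s² + 2ζω_n s + ω_n²: ω_n = √0.5203 = 0.7213 rad/s and 2ζω_n = 1.1, so ζ = 1.1/(2·0.7213) = 0.762.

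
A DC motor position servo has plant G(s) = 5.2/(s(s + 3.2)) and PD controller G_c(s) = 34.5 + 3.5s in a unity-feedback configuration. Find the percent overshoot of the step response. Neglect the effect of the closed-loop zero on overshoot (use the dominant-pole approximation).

Forward path: (34.5 + 3.5s)·5.2/(s(s+3.2)). The closed-loop characteristic equation is s² + (3.2 + 5.2·3.5)s + 5.2·34.5 = 0.
That is s² + 21.4s + 179.4 = 0, so ω_n = 13.39 rad/s and ζ = 21.4/(2·13.39) = 0.7989.
%OS = 100·exp(−πζ/√(1−ζ²)) = 1.54%.

1.54%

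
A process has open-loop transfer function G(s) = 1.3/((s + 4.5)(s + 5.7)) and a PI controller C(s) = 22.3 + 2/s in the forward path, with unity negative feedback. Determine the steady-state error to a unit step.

0

The open loop C(s)G(s) has a pole at the origin (type 1), so the static position error constant is infinite and e_ss = 1/(1+∞) = 0.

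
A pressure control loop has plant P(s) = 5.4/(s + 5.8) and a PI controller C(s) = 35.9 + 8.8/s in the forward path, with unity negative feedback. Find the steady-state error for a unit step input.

0

The open loop C(s)P(s) has a pole at the origin (type 1), so the static position error constant is infinite and e_ss = 1/(1+∞) = 0.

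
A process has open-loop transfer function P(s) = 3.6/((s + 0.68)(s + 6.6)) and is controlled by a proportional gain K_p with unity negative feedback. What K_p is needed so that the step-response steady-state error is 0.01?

For a type-0 loop with proportional control, e_ss = 1/(1 + K_p·P(0)).
P(0) = 0.8021. Require 1/(1 + K_p·0.8021) = 0.01, so 1 + 0.8021·K_p = 100.
K_p = (100 − 1)/0.8021 = 123.

K_p = 123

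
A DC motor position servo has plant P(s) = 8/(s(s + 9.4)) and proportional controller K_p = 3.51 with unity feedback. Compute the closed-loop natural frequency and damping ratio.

ω_n = 5.3 rad/s, ζ = 0.887

1 + K_p·P(s) = 0 gives s² + 9.4s + 28.08 = 0.
Matching s² + 2ζω_n s + ω_n²: ω_n = √28.08 = 5.299 rad/s and 2ζω_n = 9.4, so ζ = 9.4/(2·5.299) = 0.887.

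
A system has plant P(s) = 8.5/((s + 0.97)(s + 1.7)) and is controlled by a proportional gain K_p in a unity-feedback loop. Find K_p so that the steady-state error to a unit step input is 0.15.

K_p = 1.1

The loop is type 0, so e_ss(step) = 1/(1 + K_pos) with K_pos = K_p·P(0).
P(0) = 5.155. Require 1/(1 + K_p·5.155) = 0.15, so 1 + 5.155·K_p = 6.667.
K_p = (6.667 − 1)/5.155 = 1.1.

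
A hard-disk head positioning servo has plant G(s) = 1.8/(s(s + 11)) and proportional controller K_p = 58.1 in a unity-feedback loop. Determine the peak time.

T_p = 0.364 s

From 1 + K_pG(s) = 0: s² + 11s + 104.6 = 0 ⇒ ω_n = 10.23, ζ = 0.5378.
Damped frequency ω_d = ω_n√(1−ζ²) = 8.621 rad/s, so peak time T_p = π/ω_d = 0.364 s.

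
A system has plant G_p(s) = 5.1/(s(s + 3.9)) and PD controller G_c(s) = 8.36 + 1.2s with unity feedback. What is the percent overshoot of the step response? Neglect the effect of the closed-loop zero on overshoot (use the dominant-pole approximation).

2.33%

Forward path: (8.36 + 1.2s)·5.1/(s(s+3.9)). The closed-loop characteristic equation is s² + (3.9 + 5.1·1.2)s + 5.1·8.36 = 0.
That is s² + 10.02s + 42.64 = 0, so ω_n = 6.53 rad/s and ζ = 10.02/(2·6.53) = 0.7673.
%OS = 100·exp(−πζ/√(1−ζ²)) = 2.33%.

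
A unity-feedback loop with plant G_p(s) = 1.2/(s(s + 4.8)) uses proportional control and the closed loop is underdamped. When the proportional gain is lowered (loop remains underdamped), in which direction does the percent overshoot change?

decrease

ζ = 4.8/(2√(1.2K_p)) rises as K_p falls; higher damping means less overshoot.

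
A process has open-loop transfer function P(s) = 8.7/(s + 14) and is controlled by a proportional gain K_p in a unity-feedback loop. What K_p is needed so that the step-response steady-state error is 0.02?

For a type-0 loop with proportional control, e_ss = 1/(1 + K_p·P(0)).
P(0) = 0.6214. Require 1/(1 + K_p·0.6214) = 0.02, so 1 + 0.6214·K_p = 50.
K_p = (50 − 1)/0.6214 = 78.9.

K_p = 78.9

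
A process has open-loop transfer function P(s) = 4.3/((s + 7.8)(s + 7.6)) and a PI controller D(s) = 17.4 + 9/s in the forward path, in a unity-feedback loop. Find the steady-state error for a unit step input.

0

The open loop D(s)P(s) has a pole at the origin (type 1), so the static position error constant is infinite and e_ss = 1/(1+∞) = 0.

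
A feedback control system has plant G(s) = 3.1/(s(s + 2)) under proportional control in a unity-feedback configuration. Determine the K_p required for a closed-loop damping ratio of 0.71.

K_p = 0.64

Closed-loop characteristic equation: s² + 2s + K_p·3.1 = 0.
So ω_n = √(3.1K_p) and 2ζω_n = 2, giving ζ = 2/(2√(3.1K_p)).
Setting ζ = 0.71: √(3.1K_p) = 2/(2·0.71) = 1.408, so K_p = 1.984/3.1 = 0.64.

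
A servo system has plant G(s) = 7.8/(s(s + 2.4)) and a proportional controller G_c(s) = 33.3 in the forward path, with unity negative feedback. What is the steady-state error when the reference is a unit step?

The open loop G_c(s)G(s) has a pole at the origin (type 1), so the static position error constant is infinite and e_ss = 1/(1+∞) = 0.

0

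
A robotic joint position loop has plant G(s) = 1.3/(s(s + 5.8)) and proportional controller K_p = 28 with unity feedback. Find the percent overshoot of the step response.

17.9%

The closed-loop denominator s² + 5.8s + 36.4 gives ω_n = √36.4 = 6.033 and ζ = 5.8/(2ω_n) = 0.4807.
%OS = 100·exp(−πζ/√(1−ζ²)) = 100·exp(−π·0.4807/√0.769) = 17.9%.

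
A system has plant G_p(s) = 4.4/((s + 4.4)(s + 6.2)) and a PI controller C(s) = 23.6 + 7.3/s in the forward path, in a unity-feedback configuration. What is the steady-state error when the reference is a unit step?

0

The open loop C(s)G_p(s) has a pole at the origin (type 1), so the static position error constant is infinite and e_ss = 1/(1+∞) = 0.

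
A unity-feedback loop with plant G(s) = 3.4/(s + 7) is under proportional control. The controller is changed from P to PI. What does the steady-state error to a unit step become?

0

Adding integral action puts a pole at s = 0 in the forward path, raising the system type to 1; a type-1 loop has zero steady-state error to a step.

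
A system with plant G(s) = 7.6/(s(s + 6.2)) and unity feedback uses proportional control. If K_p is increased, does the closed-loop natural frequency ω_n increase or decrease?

ω_n = √(7.6·K_p), which grows with K_p.

increase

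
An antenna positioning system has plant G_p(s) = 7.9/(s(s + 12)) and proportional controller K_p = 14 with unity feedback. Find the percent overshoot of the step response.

Closed-loop characteristic equation: s² + 12s + 110.6 = 0, so ω_n = 10.52 rad/s and ζ = 12/(2·10.52) = 0.5705.
%OS = 100·exp(−πζ/√(1−ζ²)) = 100·exp(−π·0.5705/√0.6745) = 11.3%.

11.3%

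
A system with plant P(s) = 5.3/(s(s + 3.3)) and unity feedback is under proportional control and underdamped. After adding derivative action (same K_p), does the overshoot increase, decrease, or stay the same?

The derivative term adds K·K_d to the s-coefficient of the characteristic equation, raising 2ζω_n while ω_n is unchanged; ζ increases, so overshoot decreases.

decrease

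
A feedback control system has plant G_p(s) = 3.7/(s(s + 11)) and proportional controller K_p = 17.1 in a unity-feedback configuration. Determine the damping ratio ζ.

ζ = 0.691

With unity feedback the closed-loop characteristic equation is s² + 11s + 17.1·3.7 = s² + 11s + 63.27 = 0.
Matching s² + 2ζω_n s + ω_n²: ω_n = √63.27 = 7.954 rad/s and 2ζω_n = 11, so ζ = 11/(2·7.954) = 0.691.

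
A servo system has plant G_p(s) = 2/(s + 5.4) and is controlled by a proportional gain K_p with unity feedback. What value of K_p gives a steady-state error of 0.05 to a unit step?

K_p = 51.3

For a type-0 loop with proportional control, e_ss = 1/(1 + K_p·G_p(0)).
G_p(0) = 0.3704. Require 1/(1 + K_p·0.3704) = 0.05, so 1 + 0.3704·K_p = 20.
K_p = (20 − 1)/0.3704 = 51.3.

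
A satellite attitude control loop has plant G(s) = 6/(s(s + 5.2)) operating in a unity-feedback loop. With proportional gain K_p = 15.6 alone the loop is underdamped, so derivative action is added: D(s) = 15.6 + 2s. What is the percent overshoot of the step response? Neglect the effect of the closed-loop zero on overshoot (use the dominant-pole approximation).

Forward path: (15.6 + 2s)·6/(s(s+5.2)). The closed-loop characteristic equation is s² + (5.2 + 6·2)s + 6·15.6 = 0.
That is s² + 17.2s + 93.6 = 0, so ω_n = 9.675 rad/s and ζ = 17.2/(2·9.675) = 0.8889.
%OS = 100·exp(−πζ/√(1−ζ²)) = 0.225%.

0.225%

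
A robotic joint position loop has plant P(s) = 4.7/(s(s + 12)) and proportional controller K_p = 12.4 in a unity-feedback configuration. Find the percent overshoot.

1.84%

From 1 + K_pP(s) = 0: s² + 12s + 58.28 = 0 ⇒ ω_n = 7.634, ζ = 0.7859.
%OS = 100·exp(−πζ/√(1−ζ²)) = 100·exp(−π·0.7859/√0.3823) = 1.84%.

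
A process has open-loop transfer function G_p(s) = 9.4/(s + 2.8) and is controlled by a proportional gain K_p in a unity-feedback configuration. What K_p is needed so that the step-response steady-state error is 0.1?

Steady-state error for a unit step on this type-0 loop is 1/(1 + K_p·G_p(0)).
G_p(0) = 3.357. Require 1/(1 + K_p·3.357) = 0.1, so 1 + 3.357·K_p = 10.
K_p = (10 − 1)/3.357 = 2.68.

K_p = 2.68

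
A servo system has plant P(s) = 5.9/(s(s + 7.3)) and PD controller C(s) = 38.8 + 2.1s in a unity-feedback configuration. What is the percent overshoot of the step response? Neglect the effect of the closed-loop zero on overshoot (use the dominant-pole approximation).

6.77%

Forward path: (38.8 + 2.1s)·5.9/(s(s+7.3)). The closed-loop characteristic equation is s² + (7.3 + 5.9·2.1)s + 5.9·38.8 = 0.
That is s² + 19.69s + 228.9 = 0, so ω_n = 15.13 rad/s and ζ = 19.69/(2·15.13) = 0.6507.
%OS = 100·exp(−πζ/√(1−ζ²)) = 6.77%.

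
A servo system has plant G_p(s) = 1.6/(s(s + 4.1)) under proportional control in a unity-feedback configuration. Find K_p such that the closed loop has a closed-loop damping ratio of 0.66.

Closed-loop characteristic equation: s² + 4.1s + K_p·1.6 = 0.
So ω_n = √(1.6K_p) and 2ζω_n = 4.1, giving ζ = 4.1/(2√(1.6K_p)).
Setting ζ = 0.66: √(1.6K_p) = 4.1/(2·0.66) = 3.106, so K_p = 9.648/1.6 = 6.03.

K_p = 6.03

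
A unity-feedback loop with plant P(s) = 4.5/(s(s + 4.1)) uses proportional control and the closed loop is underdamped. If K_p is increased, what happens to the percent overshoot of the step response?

increase

ζ = 4.1/(2√(4.5K_p)) decreases as K_p grows; lower damping means more overshoot.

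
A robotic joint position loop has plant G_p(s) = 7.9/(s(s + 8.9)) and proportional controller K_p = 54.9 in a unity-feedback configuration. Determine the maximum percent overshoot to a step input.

The closed-loop denominator s² + 8.9s + 433.7 gives ω_n = √433.7 = 20.83 and ζ = 8.9/(2ω_n) = 0.2137.
%OS = 100·exp(−πζ/√(1−ζ²)) = 100·exp(−π·0.2137/√0.9543) = 50.3%.

50.3%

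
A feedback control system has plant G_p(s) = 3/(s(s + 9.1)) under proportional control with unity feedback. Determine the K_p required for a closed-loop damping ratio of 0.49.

Closed-loop characteristic equation: s² + 9.1s + K_p·3 = 0.
So ω_n = √(3K_p) and 2ζω_n = 9.1, giving ζ = 9.1/(2√(3K_p)).
Setting ζ = 0.49: √(3K_p) = 9.1/(2·0.49) = 9.286, so K_p = 86.22/3 = 28.7.

K_p = 28.7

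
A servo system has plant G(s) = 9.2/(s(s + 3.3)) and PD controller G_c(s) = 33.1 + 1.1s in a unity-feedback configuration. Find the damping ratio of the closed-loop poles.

Forward path: (33.1 + 1.1s)·9.2/(s(s+3.3)). The closed-loop characteristic equation is s² + (3.3 + 9.2·1.1)s + 9.2·33.1 = 0.
That is s² + 13.42s + 304.5 = 0, so ω_n = 17.45 rad/s and ζ = 13.42/(2·17.45) = 0.3845.

ζ = 0.385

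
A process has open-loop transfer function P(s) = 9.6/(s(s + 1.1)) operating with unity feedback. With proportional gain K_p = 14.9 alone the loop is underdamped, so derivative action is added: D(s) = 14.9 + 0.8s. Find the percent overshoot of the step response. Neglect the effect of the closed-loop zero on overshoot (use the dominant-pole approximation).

Forward path: (14.9 + 0.8s)·9.6/(s(s+1.1)). The closed-loop characteristic equation is s² + (1.1 + 9.6·0.8)s + 9.6·14.9 = 0.
That is s² + 8.78s + 143 = 0, so ω_n = 11.96 rad/s and ζ = 8.78/(2·11.96) = 0.3671.
%OS = 100·exp(−πζ/√(1−ζ²)) = 28.9%.

28.9%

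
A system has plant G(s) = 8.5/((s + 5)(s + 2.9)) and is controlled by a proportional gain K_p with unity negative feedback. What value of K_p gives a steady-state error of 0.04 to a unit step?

K_p = 40.9

Steady-state error for a unit step on this type-0 loop is 1/(1 + K_p·G(0)).
G(0) = 0.5862. Require 1/(1 + K_p·0.5862) = 0.04, so 1 + 0.5862·K_p = 25.
K_p = (25 − 1)/0.5862 = 40.9.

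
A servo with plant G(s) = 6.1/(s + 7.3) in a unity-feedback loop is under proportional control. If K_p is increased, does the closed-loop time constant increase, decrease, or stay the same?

The closed-loop bandwidth 7.3+K_p·6.1 grows with K_p, so τ shrinks.

decrease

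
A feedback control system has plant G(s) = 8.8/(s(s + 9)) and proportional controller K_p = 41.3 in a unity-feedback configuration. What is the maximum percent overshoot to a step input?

From 1 + K_pG(s) = 0: s² + 9s + 363.4 = 0 ⇒ ω_n = 19.06, ζ = 0.236.
%OS = 100·exp(−πζ/√(1−ζ²)) = 100·exp(−π·0.236/√0.9443) = 46.6%.

46.6%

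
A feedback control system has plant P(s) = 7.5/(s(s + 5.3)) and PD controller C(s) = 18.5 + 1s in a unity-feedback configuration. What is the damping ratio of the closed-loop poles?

Forward path: (18.5 + 1s)·7.5/(s(s+5.3)). The closed-loop characteristic equation is s² + (5.3 + 7.5·1)s + 7.5·18.5 = 0.
That is s² + 12.8s + 138.8 = 0, so ω_n = 11.78 rad/s and ζ = 12.8/(2·11.78) = 0.5433.

ζ = 0.543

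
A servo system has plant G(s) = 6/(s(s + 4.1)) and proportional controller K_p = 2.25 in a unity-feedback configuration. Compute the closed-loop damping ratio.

ζ = 0.558

The closed-loop denominator is s(s+4.1) + 2.25·6 = s² + 4.1s + 13.5.
Matching s² + 2ζω_n s + ω_n²: ω_n = √13.5 = 3.674 rad/s and 2ζω_n = 4.1, so ζ = 4.1/(2·3.674) = 0.558.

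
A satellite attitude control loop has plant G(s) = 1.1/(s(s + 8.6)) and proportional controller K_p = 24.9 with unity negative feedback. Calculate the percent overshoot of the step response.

1.08%

Closed-loop characteristic equation: s² + 8.6s + 27.39 = 0, so ω_n = 5.234 rad/s and ζ = 8.6/(2·5.234) = 0.8216.
%OS = 100·exp(−πζ/√(1−ζ²)) = 100·exp(−π·0.8216/√0.3249) = 1.08%.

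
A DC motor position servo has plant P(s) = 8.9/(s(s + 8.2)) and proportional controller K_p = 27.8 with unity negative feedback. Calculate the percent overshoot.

The closed-loop denominator s² + 8.2s + 247.4 gives ω_n = √247.4 = 15.73 and ζ = 8.2/(2ω_n) = 0.2607.
%OS = 100·exp(−πζ/√(1−ζ²)) = 100·exp(−π·0.2607/√0.9321) = 42.8%.

42.8%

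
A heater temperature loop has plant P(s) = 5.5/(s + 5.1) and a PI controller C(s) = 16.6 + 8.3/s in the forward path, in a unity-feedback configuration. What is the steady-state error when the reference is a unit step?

0

The open loop C(s)P(s) has a pole at the origin (type 1), so the static position error constant is infinite and e_ss = 1/(1+∞) = 0.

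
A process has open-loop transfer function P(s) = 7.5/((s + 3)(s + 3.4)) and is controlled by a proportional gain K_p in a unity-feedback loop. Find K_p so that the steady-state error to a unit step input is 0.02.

Steady-state error for a unit step on this type-0 loop is 1/(1 + K_p·P(0)).
P(0) = 0.7353. Require 1/(1 + K_p·0.7353) = 0.02, so 1 + 0.7353·K_p = 50.
K_p = (50 − 1)/0.7353 = 66.6.

K_p = 66.6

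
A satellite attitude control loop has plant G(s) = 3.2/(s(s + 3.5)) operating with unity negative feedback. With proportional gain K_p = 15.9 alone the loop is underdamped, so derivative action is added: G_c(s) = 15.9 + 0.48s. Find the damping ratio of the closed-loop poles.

Forward path: (15.9 + 0.48s)·3.2/(s(s+3.5)). The closed-loop characteristic equation is s² + (3.5 + 3.2·0.48)s + 3.2·15.9 = 0.
That is s² + 5.036s + 50.88 = 0, so ω_n = 7.133 rad/s and ζ = 5.036/(2·7.133) = 0.353.

ζ = 0.353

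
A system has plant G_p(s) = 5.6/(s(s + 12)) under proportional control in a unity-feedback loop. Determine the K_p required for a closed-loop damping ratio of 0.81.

Closed-loop characteristic equation: s² + 12s + K_p·5.6 = 0.
So ω_n = √(5.6K_p) and 2ζω_n = 12, giving ζ = 12/(2√(5.6K_p)).
Setting ζ = 0.81: √(5.6K_p) = 12/(2·0.81) = 7.407, so K_p = 54.87/5.6 = 9.8.

K_p = 9.8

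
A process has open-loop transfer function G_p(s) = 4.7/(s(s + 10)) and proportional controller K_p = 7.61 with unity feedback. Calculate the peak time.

Closed-loop characteristic equation: s² + 10s + 35.77 = 0, so ω_n = 5.981 rad/s and ζ = 10/(2·5.981) = 0.836.
Damped frequency ω_d = ω_n√(1−ζ²) = 3.281 rad/s, so peak time T_p = π/ω_d = 0.957 s.

T_p = 0.957 s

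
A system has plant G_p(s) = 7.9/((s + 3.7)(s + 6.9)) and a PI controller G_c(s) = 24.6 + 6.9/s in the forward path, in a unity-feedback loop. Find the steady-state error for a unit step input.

The open loop G_c(s)G_p(s) has a pole at the origin (type 1), so the static position error constant is infinite and e_ss = 1/(1+∞) = 0.

0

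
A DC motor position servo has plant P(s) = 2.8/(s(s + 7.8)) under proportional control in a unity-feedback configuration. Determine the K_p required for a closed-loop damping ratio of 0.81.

Closed-loop characteristic equation: s² + 7.8s + K_p·2.8 = 0.
So ω_n = √(2.8K_p) and 2ζω_n = 7.8, giving ζ = 7.8/(2√(2.8K_p)).
Setting ζ = 0.81: √(2.8K_p) = 7.8/(2·0.81) = 4.815, so K_p = 23.18/2.8 = 8.28.

K_p = 8.28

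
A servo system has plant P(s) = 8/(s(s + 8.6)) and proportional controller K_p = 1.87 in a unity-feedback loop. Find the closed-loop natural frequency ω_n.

ω_n = 3.87 rad/s

1 + K_p·P(s) = 0 gives s² + 8.6s + 14.96 = 0.
Matching s² + 2ζω_n s + ω_n²: ω_n = √14.96 = 3.868 rad/s and 2ζω_n = 8.6, so ζ = 8.6/(2·3.868) = 1.11.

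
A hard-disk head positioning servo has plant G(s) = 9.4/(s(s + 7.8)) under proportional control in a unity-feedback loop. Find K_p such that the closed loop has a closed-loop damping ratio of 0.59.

K_p = 4.65

Closed-loop characteristic equation: s² + 7.8s + K_p·9.4 = 0.
So ω_n = √(9.4K_p) and 2ζω_n = 7.8, giving ζ = 7.8/(2√(9.4K_p)).
Setting ζ = 0.59: √(9.4K_p) = 7.8/(2·0.59) = 6.61, so K_p = 43.69/9.4 = 4.65.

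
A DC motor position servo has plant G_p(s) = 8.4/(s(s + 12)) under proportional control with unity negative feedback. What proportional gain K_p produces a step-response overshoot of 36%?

From %OS = 100·exp(−πζ/√(1−ζ²)) = 36%, ζ = −ln(0.36)/√(π²+ln²(0.36)) = 0.3093.
Characteristic equation s² + 12s + 8.4K_p = 0 gives ζ = 12/(2√(8.4K_p)).
Setting ζ = 0.3093: √(8.4K_p) = 12/(2·0.3093) = 19.4, so K_p = 376.4/8.4 = 44.8.

K_p = 44.8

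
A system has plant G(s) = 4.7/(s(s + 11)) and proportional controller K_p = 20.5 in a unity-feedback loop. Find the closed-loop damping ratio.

1 + K_p·G(s) = 0 gives s² + 11s + 96.35 = 0.
Matching s² + 2ζω_n s + ω_n²: ω_n = √96.35 = 9.816 rad/s and 2ζω_n = 11, so ζ = 11/(2·9.816) = 0.56.

ζ = 0.56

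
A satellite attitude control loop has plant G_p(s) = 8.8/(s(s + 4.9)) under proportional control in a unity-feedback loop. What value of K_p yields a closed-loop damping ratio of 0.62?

K_p = 1.77

Closed-loop characteristic equation: s² + 4.9s + K_p·8.8 = 0.
So ω_n = √(8.8K_p) and 2ζω_n = 4.9, giving ζ = 4.9/(2√(8.8K_p)).
Setting ζ = 0.62: √(8.8K_p) = 4.9/(2·0.62) = 3.952, so K_p = 15.62/8.8 = 1.77.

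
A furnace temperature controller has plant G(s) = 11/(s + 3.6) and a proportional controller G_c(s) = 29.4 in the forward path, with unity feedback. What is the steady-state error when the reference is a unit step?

0.011

The loop is type 0. Static position error constant K_pos = G_c(0)·G(0) = 29.4·3.056 = 89.83.
Steady-state error to a unit step: e_ss = 1/(1+K_pos) = 1/90.83 = 0.011.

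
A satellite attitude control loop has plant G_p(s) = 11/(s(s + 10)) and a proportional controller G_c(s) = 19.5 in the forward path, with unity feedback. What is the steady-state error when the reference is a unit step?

The open loop G_c(s)G_p(s) has a pole at the origin (type 1), so the static position error constant is infinite and e_ss = 1/(1+∞) = 0.

0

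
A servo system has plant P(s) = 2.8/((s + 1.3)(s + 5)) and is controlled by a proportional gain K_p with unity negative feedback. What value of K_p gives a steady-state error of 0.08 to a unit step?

The loop is type 0, so e_ss(step) = 1/(1 + K_pos) with K_pos = K_p·P(0).
P(0) = 0.4308. Require 1/(1 + K_p·0.4308) = 0.08, so 1 + 0.4308·K_p = 12.5.
K_p = (12.5 − 1)/0.4308 = 26.7.

K_p = 26.7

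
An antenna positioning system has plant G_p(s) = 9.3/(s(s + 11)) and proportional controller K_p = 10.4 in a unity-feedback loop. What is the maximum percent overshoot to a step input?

12%

From 1 + K_pG_p(s) = 0: s² + 11s + 96.72 = 0 ⇒ ω_n = 9.835, ζ = 0.5592.
%OS = 100·exp(−πζ/√(1−ζ²)) = 100·exp(−π·0.5592/√0.6872) = 12%.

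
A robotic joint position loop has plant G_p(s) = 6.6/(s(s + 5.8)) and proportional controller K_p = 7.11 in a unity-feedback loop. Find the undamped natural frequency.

1 + K_p·G_p(s) = 0 gives s² + 5.8s + 46.93 = 0.
Matching s² + 2ζω_n s + ω_n²: ω_n = √46.93 = 6.85 rad/s and 2ζω_n = 5.8, so ζ = 5.8/(2·6.85) = 0.423.

ω_n = 6.85 rad/s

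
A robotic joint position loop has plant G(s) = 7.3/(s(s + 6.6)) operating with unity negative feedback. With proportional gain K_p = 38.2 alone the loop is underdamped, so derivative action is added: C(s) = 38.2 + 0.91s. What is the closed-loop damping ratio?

ζ = 0.397

Forward path: (38.2 + 0.91s)·7.3/(s(s+6.6)). The closed-loop characteristic equation is s² + (6.6 + 7.3·0.91)s + 7.3·38.2 = 0.
That is s² + 13.24s + 278.9 = 0, so ω_n = 16.7 rad/s and ζ = 13.24/(2·16.7) = 0.3965.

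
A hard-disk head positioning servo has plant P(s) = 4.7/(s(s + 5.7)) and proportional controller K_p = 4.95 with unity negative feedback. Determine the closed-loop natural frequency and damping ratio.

ω_n = 4.82 rad/s, ζ = 0.591

With unity feedback the closed-loop characteristic equation is s² + 5.7s + 4.95·4.7 = s² + 5.7s + 23.27 = 0.
So ω_n² = 23.27 ⇒ ω_n = 4.823 rad/s, and ζ = 5.7/(2ω_n) = 0.591.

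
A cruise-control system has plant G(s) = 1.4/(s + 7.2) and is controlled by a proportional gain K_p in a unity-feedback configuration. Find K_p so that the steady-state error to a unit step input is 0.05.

For a type-0 loop with proportional control, e_ss = 1/(1 + K_p·G(0)).
G(0) = 0.1944. Require 1/(1 + K_p·0.1944) = 0.05, so 1 + 0.1944·K_p = 20.
K_p = (20 − 1)/0.1944 = 97.7.

K_p = 97.7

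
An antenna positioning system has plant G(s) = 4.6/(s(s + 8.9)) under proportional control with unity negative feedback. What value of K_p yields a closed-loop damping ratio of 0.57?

K_p = 13.2

Closed-loop characteristic equation: s² + 8.9s + K_p·4.6 = 0.
So ω_n = √(4.6K_p) and 2ζω_n = 8.9, giving ζ = 8.9/(2√(4.6K_p)).
Setting ζ = 0.57: √(4.6K_p) = 8.9/(2·0.57) = 7.807, so K_p = 60.95/4.6 = 13.2.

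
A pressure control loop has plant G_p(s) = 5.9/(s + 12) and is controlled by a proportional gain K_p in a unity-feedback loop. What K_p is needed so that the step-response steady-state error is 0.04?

K_p = 48.8

Steady-state error for a unit step on this type-0 loop is 1/(1 + K_p·G_p(0)).
G_p(0) = 0.4917. Require 1/(1 + K_p·0.4917) = 0.04, so 1 + 0.4917·K_p = 25.
K_p = (25 − 1)/0.4917 = 48.8.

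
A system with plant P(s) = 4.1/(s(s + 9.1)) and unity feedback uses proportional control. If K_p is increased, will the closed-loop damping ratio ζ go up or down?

decrease

ζ = 9.1/(2√(4.1K_p)); increasing K_p raises the denominator, so ζ falls.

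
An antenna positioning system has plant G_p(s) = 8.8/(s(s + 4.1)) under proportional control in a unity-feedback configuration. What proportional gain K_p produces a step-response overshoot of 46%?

From %OS = 100·exp(−πζ/√(1−ζ²)) = 46%, ζ = −ln(0.46)/√(π²+ln²(0.46)) = 0.24.
Characteristic equation s² + 4.1s + 8.8K_p = 0 gives ζ = 4.1/(2√(8.8K_p)).
Setting ζ = 0.24: √(8.8K_p) = 4.1/(2·0.24) = 8.543, so K_p = 72.99/8.8 = 8.29.

K_p = 8.29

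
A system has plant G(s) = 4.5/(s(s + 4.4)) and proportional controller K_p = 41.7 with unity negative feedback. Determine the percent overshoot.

60%

The closed-loop denominator s² + 4.4s + 187.7 gives ω_n = √187.7 = 13.7 and ζ = 4.4/(2ω_n) = 0.1606.
%OS = 100·exp(−πζ/√(1−ζ²)) = 100·exp(−π·0.1606/√0.9742) = 60%.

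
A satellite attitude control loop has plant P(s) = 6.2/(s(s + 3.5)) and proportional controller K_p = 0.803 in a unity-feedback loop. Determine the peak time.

The closed-loop denominator s² + 3.5s + 4.979 gives ω_n = √4.979 = 2.231 and ζ = 3.5/(2ω_n) = 0.7843.
Damped frequency ω_d = ω_n√(1−ζ²) = 1.384 rad/s, so peak time T_p = π/ω_d = 2.27 s.

T_p = 2.27 s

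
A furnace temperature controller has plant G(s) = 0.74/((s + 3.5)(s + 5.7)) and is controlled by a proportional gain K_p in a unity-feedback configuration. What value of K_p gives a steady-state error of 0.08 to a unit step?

Steady-state error for a unit step on this type-0 loop is 1/(1 + K_p·G(0)).
G(0) = 0.03709. Require 1/(1 + K_p·0.03709) = 0.08, so 1 + 0.03709·K_p = 12.5.
K_p = (12.5 − 1)/0.03709 = 310.

K_p = 310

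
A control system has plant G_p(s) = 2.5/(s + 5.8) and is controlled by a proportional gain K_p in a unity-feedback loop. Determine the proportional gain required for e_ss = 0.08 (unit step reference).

Steady-state error for a unit step on this type-0 loop is 1/(1 + K_p·G_p(0)).
G_p(0) = 0.431. Require 1/(1 + K_p·0.431) = 0.08, so 1 + 0.431·K_p = 12.5.
K_p = (12.5 − 1)/0.431 = 26.7.

K_p = 26.7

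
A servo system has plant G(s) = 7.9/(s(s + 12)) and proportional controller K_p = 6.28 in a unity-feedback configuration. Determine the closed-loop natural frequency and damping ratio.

ω_n = 7.04 rad/s, ζ = 0.852

With unity feedback the closed-loop characteristic equation is s² + 12s + 6.28·7.9 = s² + 12s + 49.61 = 0.
Matching s² + 2ζω_n s + ω_n²: ω_n = √49.61 = 7.044 rad/s and 2ζω_n = 12, so ζ = 12/(2·7.044) = 0.852.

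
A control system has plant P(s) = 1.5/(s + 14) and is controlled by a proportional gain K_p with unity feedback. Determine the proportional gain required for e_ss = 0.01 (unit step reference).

Steady-state error for a unit step on this type-0 loop is 1/(1 + K_p·P(0)).
P(0) = 0.1071. Require 1/(1 + K_p·0.1071) = 0.01, so 1 + 0.1071·K_p = 100.
K_p = (100 − 1)/0.1071 = 924.

K_p = 924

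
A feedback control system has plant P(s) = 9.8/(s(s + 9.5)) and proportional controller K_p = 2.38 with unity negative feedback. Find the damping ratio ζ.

With unity feedback the closed-loop characteristic equation is s² + 9.5s + 2.38·9.8 = s² + 9.5s + 23.32 = 0.
Matching s² + 2ζω_n s + ω_n²: ω_n = √23.32 = 4.829 rad/s and 2ζω_n = 9.5, so ζ = 9.5/(2·4.829) = 0.984.

ζ = 0.984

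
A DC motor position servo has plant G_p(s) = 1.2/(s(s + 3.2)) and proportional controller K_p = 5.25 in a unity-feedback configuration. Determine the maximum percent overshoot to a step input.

From 1 + K_pG_p(s) = 0: s² + 3.2s + 6.3 = 0 ⇒ ω_n = 2.51, ζ = 0.6375.
%OS = 100·exp(−πζ/√(1−ζ²)) = 100·exp(−π·0.6375/√0.5937) = 7.43%.

7.43%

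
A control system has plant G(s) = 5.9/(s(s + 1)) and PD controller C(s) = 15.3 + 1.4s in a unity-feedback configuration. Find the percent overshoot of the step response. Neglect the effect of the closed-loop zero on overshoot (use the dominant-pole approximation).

Forward path: (15.3 + 1.4s)·5.9/(s(s+1)). The closed-loop characteristic equation is s² + (1 + 5.9·1.4)s + 5.9·15.3 = 0.
That is s² + 9.26s + 90.27 = 0, so ω_n = 9.501 rad/s and ζ = 9.26/(2·9.501) = 0.4873.
%OS = 100·exp(−πζ/√(1−ζ²)) = 17.3%.

17.3%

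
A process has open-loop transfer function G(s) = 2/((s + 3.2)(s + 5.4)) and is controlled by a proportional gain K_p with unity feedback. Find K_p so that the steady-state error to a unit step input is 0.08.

For a type-0 loop with proportional control, e_ss = 1/(1 + K_p·G(0)).
G(0) = 0.1157. Require 1/(1 + K_p·0.1157) = 0.08, so 1 + 0.1157·K_p = 12.5.
K_p = (12.5 − 1)/0.1157 = 99.4.

K_p = 99.4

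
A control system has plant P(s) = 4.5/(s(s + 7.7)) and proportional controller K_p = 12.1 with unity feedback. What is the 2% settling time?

From 1 + K_pP(s) = 0: s² + 7.7s + 54.45 = 0 ⇒ ω_n = 7.379, ζ = 0.5217.
2% settling time T_s ≈ 4/(ζω_n) = 4/3.85 = 1.04 s.

T_s ≈ 1.04 s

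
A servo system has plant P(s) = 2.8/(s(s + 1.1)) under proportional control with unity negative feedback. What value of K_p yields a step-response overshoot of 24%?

K_p = 0.632

From %OS = 100·exp(−πζ/√(1−ζ²)) = 24%, ζ = −ln(0.24)/√(π²+ln²(0.24)) = 0.4136.
Characteristic equation s² + 1.1s + 2.8K_p = 0 gives ζ = 1.1/(2√(2.8K_p)).
Setting ζ = 0.4136: √(2.8K_p) = 1.1/(2·0.4136) = 1.33, so K_p = 1.768/2.8 = 0.632.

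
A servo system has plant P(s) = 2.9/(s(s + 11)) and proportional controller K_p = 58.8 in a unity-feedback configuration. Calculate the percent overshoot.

23.2%

Closed-loop characteristic equation: s² + 11s + 170.5 = 0, so ω_n = 13.06 rad/s and ζ = 11/(2·13.06) = 0.4212.
%OS = 100·exp(−πζ/√(1−ζ²)) = 100·exp(−π·0.4212/√0.8226) = 23.2%.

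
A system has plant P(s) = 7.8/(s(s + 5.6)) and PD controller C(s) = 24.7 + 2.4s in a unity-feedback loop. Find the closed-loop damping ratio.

Forward path: (24.7 + 2.4s)·7.8/(s(s+5.6)). The closed-loop characteristic equation is s² + (5.6 + 7.8·2.4)s + 7.8·24.7 = 0.
That is s² + 24.32s + 192.7 = 0, so ω_n = 13.88 rad/s and ζ = 24.32/(2·13.88) = 0.8761.

ζ = 0.876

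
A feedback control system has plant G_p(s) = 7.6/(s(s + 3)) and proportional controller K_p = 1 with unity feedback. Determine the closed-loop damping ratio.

With unity feedback the closed-loop characteristic equation is s² + 3s + 1·7.6 = s² + 3s + 7.6 = 0.
Matching s² + 2ζω_n s + ω_n²: ω_n = √7.6 = 2.757 rad/s and 2ζω_n = 3, so ζ = 3/(2·2.757) = 0.544.

ζ = 0.544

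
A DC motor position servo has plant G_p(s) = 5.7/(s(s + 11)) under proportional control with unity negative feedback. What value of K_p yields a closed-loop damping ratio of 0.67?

K_p = 11.8

Closed-loop characteristic equation: s² + 11s + K_p·5.7 = 0.
So ω_n = √(5.7K_p) and 2ζω_n = 11, giving ζ = 11/(2√(5.7K_p)).
Setting ζ = 0.67: √(5.7K_p) = 11/(2·0.67) = 8.209, so K_p = 67.39/5.7 = 11.8.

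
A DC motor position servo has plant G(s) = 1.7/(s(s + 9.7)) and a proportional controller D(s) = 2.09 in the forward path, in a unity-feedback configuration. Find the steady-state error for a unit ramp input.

2.73

The loop has one pole at the origin (type 1). Velocity error constant K_v = lim_{s→0} s·D(s)G(s) = 2.09·1.7/9.7 = 0.3663.
Steady-state error to a unit ramp: e_ss = 1/K_v = 2.73.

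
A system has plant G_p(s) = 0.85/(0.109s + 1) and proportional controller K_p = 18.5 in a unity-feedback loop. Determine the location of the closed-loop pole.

s = -153.4

Closed loop: T(s) = K_p·G_p/(1+K_p·G_p) = 15.72/(0.109s + 1 + 15.72), with pole at s = −(1 + 15.72)/0.109 = −153.4.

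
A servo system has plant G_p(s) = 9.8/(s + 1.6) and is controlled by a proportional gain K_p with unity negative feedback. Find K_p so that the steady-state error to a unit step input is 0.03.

For a type-0 loop with proportional control, e_ss = 1/(1 + K_p·G_p(0)).
G_p(0) = 6.125. Require 1/(1 + K_p·6.125) = 0.03, so 1 + 6.125·K_p = 33.33.
K_p = (33.33 − 1)/6.125 = 5.28.

K_p = 5.28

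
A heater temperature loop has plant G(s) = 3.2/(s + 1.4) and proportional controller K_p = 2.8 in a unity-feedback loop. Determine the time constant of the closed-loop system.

τ = 0.0965 s

Closed-loop transfer function: T(s) = K_p·G(s)/(1 + K_p·G(s)) = 8.96/(s + 1.4 + 8.96) = 8.96/(s + 10.36).
Time constant τ = 1/10.36 = 0.0965 s.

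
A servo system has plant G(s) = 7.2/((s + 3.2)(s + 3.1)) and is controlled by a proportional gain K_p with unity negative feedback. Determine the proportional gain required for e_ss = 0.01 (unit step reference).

K_p = 136

Steady-state error for a unit step on this type-0 loop is 1/(1 + K_p·G(0)).
G(0) = 0.7258. Require 1/(1 + K_p·0.7258) = 0.01, so 1 + 0.7258·K_p = 100.
K_p = (100 − 1)/0.7258 = 136.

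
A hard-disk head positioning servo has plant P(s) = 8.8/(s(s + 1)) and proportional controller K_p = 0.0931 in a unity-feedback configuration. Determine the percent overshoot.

The closed-loop denominator s² + 1s + 0.8193 gives ω_n = √0.8193 = 0.9051 and ζ = 1/(2ω_n) = 0.5524.
%OS = 100·exp(−πζ/√(1−ζ²)) = 100·exp(−π·0.5524/√0.6949) = 12.5%.

12.5%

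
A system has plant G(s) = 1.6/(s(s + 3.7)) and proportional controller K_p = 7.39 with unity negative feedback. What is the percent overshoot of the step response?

Closed-loop characteristic equation: s² + 3.7s + 11.82 = 0, so ω_n = 3.439 rad/s and ζ = 3.7/(2·3.439) = 0.538.
%OS = 100·exp(−πζ/√(1−ζ²)) = 100·exp(−π·0.538/√0.7105) = 13.5%.

13.5%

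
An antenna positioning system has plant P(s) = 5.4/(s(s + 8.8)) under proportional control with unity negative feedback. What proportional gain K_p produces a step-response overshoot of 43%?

From %OS = 100·exp(−πζ/√(1−ζ²)) = 43%, ζ = −ln(0.43)/√(π²+ln²(0.43)) = 0.2594.
Characteristic equation s² + 8.8s + 5.4K_p = 0 gives ζ = 8.8/(2√(5.4K_p)).
Setting ζ = 0.2594: √(5.4K_p) = 8.8/(2·0.2594) = 16.96, so K_p = 287.6/5.4 = 53.3.

K_p = 53.3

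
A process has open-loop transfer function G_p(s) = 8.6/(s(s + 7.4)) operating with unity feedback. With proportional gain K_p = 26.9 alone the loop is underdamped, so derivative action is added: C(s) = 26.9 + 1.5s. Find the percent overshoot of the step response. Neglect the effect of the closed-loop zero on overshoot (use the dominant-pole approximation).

5.99%

Forward path: (26.9 + 1.5s)·8.6/(s(s+7.4)). The closed-loop characteristic equation is s² + (7.4 + 8.6·1.5)s + 8.6·26.9 = 0.
That is s² + 20.3s + 231.3 = 0, so ω_n = 15.21 rad/s and ζ = 20.3/(2·15.21) = 0.6673.
%OS = 100·exp(−πζ/√(1−ζ²)) = 5.99%.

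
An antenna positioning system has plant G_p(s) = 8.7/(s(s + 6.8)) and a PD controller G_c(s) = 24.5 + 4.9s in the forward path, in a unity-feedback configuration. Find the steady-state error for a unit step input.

The open loop G_c(s)G_p(s) has a pole at the origin (type 1), so the static position error constant is infinite and e_ss = 1/(1+∞) = 0.

0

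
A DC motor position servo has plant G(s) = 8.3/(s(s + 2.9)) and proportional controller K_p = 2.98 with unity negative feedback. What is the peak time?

T_p = 0.66 s

Closed-loop characteristic equation: s² + 2.9s + 24.73 = 0, so ω_n = 4.973 rad/s and ζ = 2.9/(2·4.973) = 0.2916.
Damped frequency ω_d = ω_n√(1−ζ²) = 4.757 rad/s, so peak time T_p = π/ω_d = 0.66 s.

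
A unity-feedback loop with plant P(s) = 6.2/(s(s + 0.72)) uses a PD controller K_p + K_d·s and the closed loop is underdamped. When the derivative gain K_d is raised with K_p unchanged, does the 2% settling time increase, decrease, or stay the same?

decrease

Characteristic equation s² + (0.72 + 6.2K_d)s + 6.2K_p = 0: raising K_d increases ζω_n = (0.72+6.2K_d)/2 while the loop stays underdamped, so T_s ≈ 4/(ζω_n) decreases.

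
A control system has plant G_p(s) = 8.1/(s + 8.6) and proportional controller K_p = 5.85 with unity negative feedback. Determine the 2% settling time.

Closed-loop transfer function: T(s) = K_p·G_p(s)/(1 + K_p·G_p(s)) = 47.38/(s + 8.6 + 47.38) = 47.38/(s + 55.98).
Time constant τ = 1/55.98 = 0.01786 s, so the 2% settling time is about 4τ = 0.0714 s.

T_s ≈ 0.0714 s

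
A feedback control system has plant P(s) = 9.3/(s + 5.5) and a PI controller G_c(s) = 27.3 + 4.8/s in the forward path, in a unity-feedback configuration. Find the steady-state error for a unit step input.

0

The open loop G_c(s)P(s) has a pole at the origin (type 1), so the static position error constant is infinite and e_ss = 1/(1+∞) = 0.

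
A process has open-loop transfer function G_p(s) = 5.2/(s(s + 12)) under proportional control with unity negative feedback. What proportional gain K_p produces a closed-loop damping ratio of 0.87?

Closed-loop characteristic equation: s² + 12s + K_p·5.2 = 0.
So ω_n = √(5.2K_p) and 2ζω_n = 12, giving ζ = 12/(2√(5.2K_p)).
Setting ζ = 0.87: √(5.2K_p) = 12/(2·0.87) = 6.897, so K_p = 47.56/5.2 = 9.15.

K_p = 9.15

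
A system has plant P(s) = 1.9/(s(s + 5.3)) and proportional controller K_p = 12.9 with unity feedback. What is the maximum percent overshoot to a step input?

13.7%

From 1 + K_pP(s) = 0: s² + 5.3s + 24.51 = 0 ⇒ ω_n = 4.951, ζ = 0.5353.
%OS = 100·exp(−πζ/√(1−ζ²)) = 100·exp(−π·0.5353/√0.7135) = 13.7%.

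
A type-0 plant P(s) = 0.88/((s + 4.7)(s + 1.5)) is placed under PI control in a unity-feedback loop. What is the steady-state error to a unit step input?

The PI controller's integrator makes the forward path type 1, so e_ss to a step is zero.

0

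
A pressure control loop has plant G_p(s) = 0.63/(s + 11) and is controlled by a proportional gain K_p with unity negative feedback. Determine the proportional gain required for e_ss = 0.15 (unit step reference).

For a type-0 loop with proportional control, e_ss = 1/(1 + K_p·G_p(0)).
G_p(0) = 0.05727. Require 1/(1 + K_p·0.05727) = 0.15, so 1 + 0.05727·K_p = 6.667.
K_p = (6.667 − 1)/0.05727 = 98.9.

K_p = 98.9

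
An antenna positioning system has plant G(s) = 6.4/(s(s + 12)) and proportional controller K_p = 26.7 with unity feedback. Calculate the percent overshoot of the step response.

The closed-loop denominator s² + 12s + 170.9 gives ω_n = √170.9 = 13.07 and ζ = 12/(2ω_n) = 0.459.
%OS = 100·exp(−πζ/√(1−ζ²)) = 100·exp(−π·0.459/√0.7893) = 19.7%.

19.7%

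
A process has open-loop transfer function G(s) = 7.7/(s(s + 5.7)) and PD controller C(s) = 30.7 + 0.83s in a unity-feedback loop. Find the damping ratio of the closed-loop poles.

Forward path: (30.7 + 0.83s)·7.7/(s(s+5.7)). The closed-loop characteristic equation is s² + (5.7 + 7.7·0.83)s + 7.7·30.7 = 0.
That is s² + 12.09s + 236.4 = 0, so ω_n = 15.37 rad/s and ζ = 12.09/(2·15.37) = 0.3932.

ζ = 0.393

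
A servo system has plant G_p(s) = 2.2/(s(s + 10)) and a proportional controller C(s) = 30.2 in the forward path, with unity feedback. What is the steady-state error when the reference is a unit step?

0

The open loop C(s)G_p(s) has a pole at the origin (type 1), so the static position error constant is infinite and e_ss = 1/(1+∞) = 0.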